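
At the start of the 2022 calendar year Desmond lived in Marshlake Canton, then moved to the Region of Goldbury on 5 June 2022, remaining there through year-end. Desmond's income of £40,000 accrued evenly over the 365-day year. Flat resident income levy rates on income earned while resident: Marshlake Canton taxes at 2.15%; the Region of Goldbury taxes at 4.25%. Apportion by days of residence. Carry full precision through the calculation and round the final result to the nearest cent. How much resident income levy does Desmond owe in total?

Marshlake Canton, 1 January – 4 June 2022: 155 days → £40,000 × 2.15% × 155/365 = £365.2055
The Region of Goldbury, 5 June – 31 December 2022: 210 days → £40,000 × 4.25% × 210/365 = £978.0822
Total = £1,343.2877

£1,343.29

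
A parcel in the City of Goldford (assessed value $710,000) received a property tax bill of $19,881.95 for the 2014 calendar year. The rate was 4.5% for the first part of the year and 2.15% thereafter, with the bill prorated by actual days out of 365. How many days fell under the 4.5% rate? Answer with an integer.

101 days

Let d = days at the first rate; then 365 − d days at the second rate.
$710,000 × [4.5%·d + 2.15%·(365−d)] / 365 = $19,881.95
Solving gives d = 101, so the new rate took effect on April 12, 2014.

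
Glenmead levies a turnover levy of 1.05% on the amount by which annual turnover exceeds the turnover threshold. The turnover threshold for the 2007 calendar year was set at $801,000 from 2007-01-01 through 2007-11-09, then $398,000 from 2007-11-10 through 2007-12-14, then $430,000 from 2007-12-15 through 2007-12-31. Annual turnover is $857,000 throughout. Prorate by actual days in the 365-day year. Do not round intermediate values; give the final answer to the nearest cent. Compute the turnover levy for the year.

$1,175.19

2007-01-01 to 2007-11-09: 313 days, exemption $801,000 → ($857,000 − $801,000) × 1.05% × 313/365 = $504.2301
2007-11-10 to 2007-12-14: 35 days, exemption $398,000 → ($857,000 − $398,000) × 1.05% × 35/365 = $462.1438
2007-12-15 to 2007-12-31: 17 days, exemption $430,000 → ($857,000 − $430,000) × 1.05% × 17/365 = $208.8205
Total = $1,175.1945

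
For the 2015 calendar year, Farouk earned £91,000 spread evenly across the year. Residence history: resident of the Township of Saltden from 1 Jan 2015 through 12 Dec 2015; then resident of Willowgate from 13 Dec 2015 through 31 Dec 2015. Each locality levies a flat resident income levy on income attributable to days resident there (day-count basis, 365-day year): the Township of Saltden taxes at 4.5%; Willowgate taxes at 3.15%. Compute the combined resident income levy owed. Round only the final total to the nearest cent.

The Township of Saltden, 1 Jan – 12 Dec 2015: 346 days → £91,000 × 4.5% × 346/365 = £3,881.8356
Willowgate, 13 Dec – 31 Dec 2015: 19 days → £91,000 × 3.15% × 19/365 = £149.2151
Total = £4,031.0507

£4,031.05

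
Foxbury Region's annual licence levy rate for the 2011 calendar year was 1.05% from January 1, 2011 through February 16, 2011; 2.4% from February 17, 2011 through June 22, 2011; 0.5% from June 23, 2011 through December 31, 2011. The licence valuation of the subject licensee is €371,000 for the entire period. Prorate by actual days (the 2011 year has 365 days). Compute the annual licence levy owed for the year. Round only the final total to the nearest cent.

€4,551.10

January 1 – February 16, 2011: 47 days at 1.05% → €371,000 × 1.05% × 47/365 = €501.6123
February 17 – June 22, 2011: 126 days at 2.4% → €371,000 × 2.4% × 126/365 = €3,073.7096
June 23 – December 31, 2011: 192 days at 0.5% → €371,000 × 0.5% × 192/365 = €975.7808
Total = €4,551.1027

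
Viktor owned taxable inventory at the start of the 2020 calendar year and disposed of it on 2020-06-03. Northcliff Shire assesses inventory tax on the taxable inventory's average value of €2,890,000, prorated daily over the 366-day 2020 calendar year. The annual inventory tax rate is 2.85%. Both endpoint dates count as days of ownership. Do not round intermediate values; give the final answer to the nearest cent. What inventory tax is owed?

Days held (2020-01-01 to 2020-06-03): 155 out of 366
Tax = €2,890,000 × 2.85% × 155/366 = €34,881.3525

€34,881.35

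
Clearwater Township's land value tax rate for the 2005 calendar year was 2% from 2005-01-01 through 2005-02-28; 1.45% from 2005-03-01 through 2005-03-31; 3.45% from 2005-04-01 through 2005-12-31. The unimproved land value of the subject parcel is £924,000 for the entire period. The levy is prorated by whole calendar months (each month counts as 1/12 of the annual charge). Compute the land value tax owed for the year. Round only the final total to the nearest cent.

£28,105.00

2005-01-01 to 2005-02-28: 2 months at 2% → £924,000 × 2% × 2/12 = £3,080.0000
2005-03-01 to 2005-03-31: 1 month at 1.45% → £924,000 × 1.45% × 1/12 = £1,116.5000
2005-04-01 to 2005-12-31: 9 months at 3.45% → £924,000 × 3.45% × 9/12 = £23,908.5000
Total = £28,105.0000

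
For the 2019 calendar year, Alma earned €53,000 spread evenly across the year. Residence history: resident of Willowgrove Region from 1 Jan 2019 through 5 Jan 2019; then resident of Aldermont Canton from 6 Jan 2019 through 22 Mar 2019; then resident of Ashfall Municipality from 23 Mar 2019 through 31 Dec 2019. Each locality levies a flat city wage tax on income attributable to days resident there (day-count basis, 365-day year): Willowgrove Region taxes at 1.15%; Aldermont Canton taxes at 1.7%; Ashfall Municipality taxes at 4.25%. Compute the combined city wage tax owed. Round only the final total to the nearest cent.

Willowgrove Region, 1 Jan – 5 Jan 2019: 5 days → €53,000 × 1.15% × 5/365 = €8.3493
Aldermont Canton, 6 Jan – 22 Mar 2019: 76 days → €53,000 × 1.7% × 76/365 = €187.6055
Ashfall Municipality, 23 Mar – 31 Dec 2019: 284 days → €53,000 × 4.25% × 284/365 = €1,752.6301
Total = €1,948.5849

€1,948.58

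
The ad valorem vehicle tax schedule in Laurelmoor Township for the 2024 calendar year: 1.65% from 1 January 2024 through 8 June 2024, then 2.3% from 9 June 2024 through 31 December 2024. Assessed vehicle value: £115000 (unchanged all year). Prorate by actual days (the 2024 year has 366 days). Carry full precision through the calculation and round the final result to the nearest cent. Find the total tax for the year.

£2318.22

1 January – 8 June 2024: 160 days at 1.65% → £115000 × 1.65% × 160/366 = £829.5082
9 June – 31 December 2024: 206 days at 2.3% → £115000 × 2.3% × 206/366 = £1488.7158
Total = £2318.2240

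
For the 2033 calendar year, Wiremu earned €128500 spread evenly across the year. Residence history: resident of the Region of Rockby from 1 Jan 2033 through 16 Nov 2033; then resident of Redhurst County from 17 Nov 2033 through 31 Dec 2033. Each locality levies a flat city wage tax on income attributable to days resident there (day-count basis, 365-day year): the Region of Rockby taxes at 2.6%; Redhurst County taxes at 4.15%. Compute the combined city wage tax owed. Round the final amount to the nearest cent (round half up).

The Region of Rockby, 1 Jan – 16 Nov 2033: 320 days → €128500 × 2.6% × 320/365 = €2929.0959
Redhurst County, 17 Nov – 31 Dec 2033: 45 days → €128500 × 4.15% × 45/365 = €657.4623
Total = €3586.5582

€3586.56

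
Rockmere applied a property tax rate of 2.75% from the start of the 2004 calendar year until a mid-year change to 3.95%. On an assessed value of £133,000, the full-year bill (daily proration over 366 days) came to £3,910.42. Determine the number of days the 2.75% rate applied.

308 days

Let d = days at the first rate; then 366 − d days at the second rate.
£133,000 × [2.75%·d + 3.95%·(366−d)] / 366 = £3,910.42
Solving gives d = 308, so the new rate took effect on 4 Nov 2004.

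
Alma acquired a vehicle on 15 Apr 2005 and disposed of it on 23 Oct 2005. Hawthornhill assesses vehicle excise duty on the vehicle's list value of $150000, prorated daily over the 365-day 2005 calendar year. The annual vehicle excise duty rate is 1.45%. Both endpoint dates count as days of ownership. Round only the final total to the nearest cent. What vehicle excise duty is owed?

Days held (15 Apr – 23 Oct 2005): 192 out of 365
Tax = $150000 × 1.45% × 192/365 = $1144.1096

$1144.11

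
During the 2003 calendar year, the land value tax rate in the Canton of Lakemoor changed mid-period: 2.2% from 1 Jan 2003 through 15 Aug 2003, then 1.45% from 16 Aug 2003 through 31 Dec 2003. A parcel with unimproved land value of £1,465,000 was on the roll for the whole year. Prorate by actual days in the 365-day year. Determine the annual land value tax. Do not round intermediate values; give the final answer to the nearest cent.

£28,075.82

1 Jan – 15 Aug 2003: 227 days at 2.2% → £1,465,000 × 2.2% × 227/365 = £20,044.4110
16 Aug – 31 Dec 2003: 138 days at 1.45% → £1,465,000 × 1.45% × 138/365 = £8,031.4110
Total = £28,075.8219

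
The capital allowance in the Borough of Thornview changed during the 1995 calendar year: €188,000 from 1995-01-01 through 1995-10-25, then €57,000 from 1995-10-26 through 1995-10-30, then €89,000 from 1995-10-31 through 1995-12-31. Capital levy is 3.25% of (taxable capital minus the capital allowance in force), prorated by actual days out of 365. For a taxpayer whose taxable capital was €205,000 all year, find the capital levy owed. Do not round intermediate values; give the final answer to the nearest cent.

1995-01-01 to 1995-10-25: 298 days, exemption €188,000 → (€205,000 − €188,000) × 3.25% × 298/365 = €451.0822
1995-10-26 to 1995-10-30: 5 days, exemption €57,000 → (€205,000 − €57,000) × 3.25% × 5/365 = €65.8904
1995-10-31 to 1995-12-31: 62 days, exemption €89,000 → (€205,000 − €89,000) × 3.25% × 62/365 = €640.3836
Total = €1,157.3562

€1,157.36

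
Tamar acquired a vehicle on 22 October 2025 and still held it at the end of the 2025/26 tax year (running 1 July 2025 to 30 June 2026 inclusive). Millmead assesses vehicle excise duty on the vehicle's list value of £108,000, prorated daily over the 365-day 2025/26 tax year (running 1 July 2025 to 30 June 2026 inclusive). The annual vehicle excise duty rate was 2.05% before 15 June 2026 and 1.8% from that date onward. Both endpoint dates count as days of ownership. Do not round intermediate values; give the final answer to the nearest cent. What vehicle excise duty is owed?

22 October 2025 – 14 June 2026: 236 days at 2.05% → £108,000 × 2.05% × 236/365 = £1,431.5178
15 June – 30 June 2026: 16 days at 1.8% → £108,000 × 1.8% × 16/365 = £85.2164
Total = £1,516.7342

£1,516.73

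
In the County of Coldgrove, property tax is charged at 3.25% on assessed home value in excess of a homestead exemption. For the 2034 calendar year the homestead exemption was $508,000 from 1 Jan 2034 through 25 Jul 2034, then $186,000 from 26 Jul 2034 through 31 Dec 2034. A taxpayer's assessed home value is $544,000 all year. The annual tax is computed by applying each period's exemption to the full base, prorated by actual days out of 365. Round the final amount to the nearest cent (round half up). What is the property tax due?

$5,728.73

1 Jan – 25 Jul 2034: 206 days, exemption $508,000 → ($544,000 − $508,000) × 3.25% × 206/365 = $660.3288
26 Jul – 31 Dec 2034: 159 days, exemption $186,000 → ($544,000 − $186,000) × 3.25% × 159/365 = $5,068.3973
Total = $5,728.7260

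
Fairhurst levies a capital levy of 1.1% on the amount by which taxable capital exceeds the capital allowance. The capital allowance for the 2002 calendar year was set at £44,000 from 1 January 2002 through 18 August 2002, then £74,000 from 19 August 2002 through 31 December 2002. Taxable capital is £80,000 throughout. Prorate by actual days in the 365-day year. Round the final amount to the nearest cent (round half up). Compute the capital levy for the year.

1 January – 18 August 2002: 230 days, exemption £44,000 → (£80,000 − £44,000) × 1.1% × 230/365 = £249.5342
19 August – 31 December 2002: 135 days, exemption £74,000 → (£80,000 − £74,000) × 1.1% × 135/365 = £24.4110
Total = £273.9452

£273.95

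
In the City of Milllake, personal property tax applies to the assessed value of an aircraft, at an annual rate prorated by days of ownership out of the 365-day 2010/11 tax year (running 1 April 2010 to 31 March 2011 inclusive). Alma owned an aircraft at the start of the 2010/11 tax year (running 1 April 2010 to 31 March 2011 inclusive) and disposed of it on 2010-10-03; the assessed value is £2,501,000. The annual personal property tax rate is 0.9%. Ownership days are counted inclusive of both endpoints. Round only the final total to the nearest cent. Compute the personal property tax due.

Days held (2010-04-01 to 2010-10-03): 186 out of 365
Tax = £2,501,000 × 0.9% × 186/365 = £11,470.3397

£11,470.34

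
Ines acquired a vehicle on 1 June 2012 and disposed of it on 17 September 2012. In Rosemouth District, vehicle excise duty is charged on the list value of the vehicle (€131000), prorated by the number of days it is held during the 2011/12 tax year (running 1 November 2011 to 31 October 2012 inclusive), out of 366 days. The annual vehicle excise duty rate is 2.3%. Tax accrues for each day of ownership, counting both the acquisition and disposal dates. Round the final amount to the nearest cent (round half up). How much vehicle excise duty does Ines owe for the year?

€897.31

Days held (1 June – 17 September 2012): 109 out of 366
Tax = €131000 × 2.3% × 109/366 = €897.3142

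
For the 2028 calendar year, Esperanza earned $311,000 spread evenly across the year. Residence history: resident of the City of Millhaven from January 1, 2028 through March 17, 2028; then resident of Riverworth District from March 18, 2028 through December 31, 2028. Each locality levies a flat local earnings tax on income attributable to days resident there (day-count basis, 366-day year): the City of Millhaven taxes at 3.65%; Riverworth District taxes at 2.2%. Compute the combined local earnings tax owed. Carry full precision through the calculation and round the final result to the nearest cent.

The City of Millhaven, January 1 – March 17, 2028: 77 days → $311,000 × 3.65% × 77/366 = $2,388.1571
Riverworth District, March 18 – December 31, 2028: 289 days → $311,000 × 2.2% × 289/366 = $5,402.5628
Total = $7,790.7199

$7,790.72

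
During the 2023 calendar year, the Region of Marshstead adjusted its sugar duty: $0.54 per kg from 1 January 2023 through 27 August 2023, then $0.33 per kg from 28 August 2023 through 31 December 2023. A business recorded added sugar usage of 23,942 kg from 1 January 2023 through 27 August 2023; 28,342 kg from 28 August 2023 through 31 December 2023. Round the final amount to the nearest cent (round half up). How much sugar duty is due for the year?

1 January – 27 August 2023: 23,942 kg at $0.54/kg → $12928.68
28 August – 31 December 2023: 28,342 kg at $0.33/kg → $9352.86

$22281.54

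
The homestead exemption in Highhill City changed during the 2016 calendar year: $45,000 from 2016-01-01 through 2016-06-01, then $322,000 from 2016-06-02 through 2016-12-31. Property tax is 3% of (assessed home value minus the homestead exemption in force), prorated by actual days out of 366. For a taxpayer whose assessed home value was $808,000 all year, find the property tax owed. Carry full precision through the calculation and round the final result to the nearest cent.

2016-01-01 to 2016-06-01: 153 days, exemption $45,000 → ($808,000 − $45,000) × 3% × 153/366 = $9,568.7705
2016-06-02 to 2016-12-31: 213 days, exemption $322,000 → ($808,000 − $322,000) × 3% × 213/366 = $8,485.0820
Total = $18,053.8525

$18,053.85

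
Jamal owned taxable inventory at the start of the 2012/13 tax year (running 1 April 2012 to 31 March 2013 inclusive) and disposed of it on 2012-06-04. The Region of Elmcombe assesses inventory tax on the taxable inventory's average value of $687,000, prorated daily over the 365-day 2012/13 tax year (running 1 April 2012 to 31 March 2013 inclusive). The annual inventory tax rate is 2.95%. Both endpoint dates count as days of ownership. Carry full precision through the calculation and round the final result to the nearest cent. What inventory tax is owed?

Days held (2012-04-01 to 2012-06-04): 65 out of 365
Tax = $687,000 × 2.95% × 65/365 = $3,609.1027

$3,609.10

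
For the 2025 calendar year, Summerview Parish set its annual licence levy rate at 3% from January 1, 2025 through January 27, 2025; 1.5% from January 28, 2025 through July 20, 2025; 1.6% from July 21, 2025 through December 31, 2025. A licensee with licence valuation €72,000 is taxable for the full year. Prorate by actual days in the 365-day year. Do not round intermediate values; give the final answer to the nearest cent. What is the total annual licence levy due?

January 1 – January 27, 2025: 27 days at 3% → €72,000 × 3% × 27/365 = €159.7808
January 28 – July 20, 2025: 174 days at 1.5% → €72,000 × 1.5% × 174/365 = €514.8493
July 21 – December 31, 2025: 164 days at 1.6% → €72,000 × 1.6% × 164/365 = €517.6110
Total = €1,192.2411

€1,192.24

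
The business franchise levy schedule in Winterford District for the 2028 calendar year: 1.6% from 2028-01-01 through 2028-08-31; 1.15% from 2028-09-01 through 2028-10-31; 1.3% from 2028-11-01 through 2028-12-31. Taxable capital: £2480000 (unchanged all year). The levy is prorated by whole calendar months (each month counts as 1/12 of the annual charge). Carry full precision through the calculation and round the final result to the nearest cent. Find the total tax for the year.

2028-01-01 to 2028-08-31: 8 months at 1.6% → £2480000 × 1.6% × 8/12 = £26453.3333
2028-09-01 to 2028-10-31: 2 months at 1.15% → £2480000 × 1.15% × 2/12 = £4753.3333
2028-11-01 to 2028-12-31: 2 months at 1.3% → £2480000 × 1.3% × 2/12 = £5373.3333
Total = £36580.0000

£36580.00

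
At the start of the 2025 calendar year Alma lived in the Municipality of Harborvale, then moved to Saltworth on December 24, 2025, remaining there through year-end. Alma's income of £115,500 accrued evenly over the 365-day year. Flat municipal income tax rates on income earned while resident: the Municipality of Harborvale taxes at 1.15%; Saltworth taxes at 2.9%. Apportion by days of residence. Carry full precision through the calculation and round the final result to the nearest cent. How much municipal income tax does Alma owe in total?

The Municipality of Harborvale, January 1 – December 23, 2025: 357 days → £115,500 × 1.15% × 357/365 = £1,299.1377
Saltworth, December 24 – December 31, 2025: 8 days → £115,500 × 2.9% × 8/365 = £73.4137
Total = £1,372.5514

£1,372.55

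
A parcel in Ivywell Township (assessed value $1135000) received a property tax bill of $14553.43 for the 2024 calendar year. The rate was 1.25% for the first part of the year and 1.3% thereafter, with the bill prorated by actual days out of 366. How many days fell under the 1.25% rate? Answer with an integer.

Let d = days at the first rate; then 366 − d days at the second rate.
$1135000 × [1.25%·d + 1.3%·(366−d)] / 366 = $14553.43
Solving gives d = 130, so the new rate took effect on 10 May 2024.

130 days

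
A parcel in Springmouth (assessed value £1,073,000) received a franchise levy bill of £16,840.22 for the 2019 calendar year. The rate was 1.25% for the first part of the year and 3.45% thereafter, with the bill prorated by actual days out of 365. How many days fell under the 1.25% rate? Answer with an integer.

Let d = days at the first rate; then 365 − d days at the second rate.
£1,073,000 × [1.25%·d + 3.45%·(365−d)] / 365 = £16,840.22
Solving gives d = 312, so the new rate took effect on November 9, 2019.

312 days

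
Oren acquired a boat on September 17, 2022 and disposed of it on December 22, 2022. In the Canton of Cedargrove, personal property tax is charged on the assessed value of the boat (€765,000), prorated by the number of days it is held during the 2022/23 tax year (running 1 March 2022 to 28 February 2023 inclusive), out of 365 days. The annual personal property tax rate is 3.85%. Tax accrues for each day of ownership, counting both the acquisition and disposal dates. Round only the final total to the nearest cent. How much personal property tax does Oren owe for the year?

€7,827.10

Days held (September 17 – December 22, 2022): 97 out of 365
Tax = €765,000 × 3.85% × 97/365 = €7,827.1027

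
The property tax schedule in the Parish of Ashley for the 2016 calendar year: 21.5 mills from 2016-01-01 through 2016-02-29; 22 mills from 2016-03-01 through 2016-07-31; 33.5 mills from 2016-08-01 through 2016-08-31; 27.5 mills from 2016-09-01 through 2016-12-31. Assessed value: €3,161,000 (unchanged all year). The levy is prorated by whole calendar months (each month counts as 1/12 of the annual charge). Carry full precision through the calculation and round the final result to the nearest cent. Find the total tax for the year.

2016-01-01 to 2016-02-29: 2 months at 21.5 mills → €3,161,000 × 2.15% × 2/12 = €11,326.9167
2016-03-01 to 2016-07-31: 5 months at 22 mills → €3,161,000 × 2.2% × 5/12 = €28,975.8333
2016-08-01 to 2016-08-31: 1 month at 33.5 mills → €3,161,000 × 3.35% × 1/12 = €8,824.4583
2016-09-01 to 2016-12-31: 4 months at 27.5 mills → €3,161,000 × 2.75% × 4/12 = €28,975.8333
Total = €78,103.0417

€78,103.04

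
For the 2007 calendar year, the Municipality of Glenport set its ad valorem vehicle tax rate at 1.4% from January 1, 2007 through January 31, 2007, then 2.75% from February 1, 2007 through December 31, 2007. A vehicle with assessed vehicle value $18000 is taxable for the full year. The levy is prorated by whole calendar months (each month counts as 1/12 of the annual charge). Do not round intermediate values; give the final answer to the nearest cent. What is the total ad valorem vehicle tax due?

$474.75

January 1 – January 31, 2007: 1 month at 1.4% → $18000 × 1.4% × 1/12 = $21.0000
February 1 – December 31, 2007: 11 months at 2.75% → $18000 × 2.75% × 11/12 = $453.7500
Total = $474.7500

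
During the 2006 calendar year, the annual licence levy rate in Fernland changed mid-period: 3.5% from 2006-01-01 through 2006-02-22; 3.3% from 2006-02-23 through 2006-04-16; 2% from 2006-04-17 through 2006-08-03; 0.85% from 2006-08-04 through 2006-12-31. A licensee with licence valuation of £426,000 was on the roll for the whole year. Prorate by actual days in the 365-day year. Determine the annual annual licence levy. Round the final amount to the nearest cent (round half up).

£8,238.72

2006-01-01 to 2006-02-22: 53 days at 3.5% → £426,000 × 3.5% × 53/365 = £2,165.0137
2006-02-23 to 2006-04-16: 53 days at 3.3% → £426,000 × 3.3% × 53/365 = £2,041.2986
2006-04-17 to 2006-08-03: 109 days at 2% → £426,000 × 2% × 109/365 = £2,544.3288
2006-08-04 to 2006-12-31: 150 days at 0.85% → £426,000 × 0.85% × 150/365 = £1,488.0822
Total = £8,238.7233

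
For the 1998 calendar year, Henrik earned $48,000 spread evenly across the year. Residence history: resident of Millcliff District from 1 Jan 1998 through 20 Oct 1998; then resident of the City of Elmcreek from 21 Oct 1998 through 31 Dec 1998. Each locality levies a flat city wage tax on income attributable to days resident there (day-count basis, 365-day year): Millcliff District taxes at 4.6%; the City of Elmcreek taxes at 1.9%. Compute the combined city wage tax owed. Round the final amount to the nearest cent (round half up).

$1,952.35

Millcliff District, 1 Jan – 20 Oct 1998: 293 days → $48,000 × 4.6% × 293/365 = $1,772.4493
The City of Elmcreek, 21 Oct – 31 Dec 1998: 72 days → $48,000 × 1.9% × 72/365 = $179.9014
Total = $1,952.3507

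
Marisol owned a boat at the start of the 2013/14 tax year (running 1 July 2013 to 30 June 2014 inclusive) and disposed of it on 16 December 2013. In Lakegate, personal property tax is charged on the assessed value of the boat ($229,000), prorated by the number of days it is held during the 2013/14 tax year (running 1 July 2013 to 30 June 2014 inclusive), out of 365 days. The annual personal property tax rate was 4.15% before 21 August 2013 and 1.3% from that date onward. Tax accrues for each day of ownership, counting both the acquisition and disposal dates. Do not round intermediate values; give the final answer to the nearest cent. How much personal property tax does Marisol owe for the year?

$2,290.31

1 July – 20 August 2013: 51 days at 4.15% → $229,000 × 4.15% × 51/365 = $1,327.8863
21 August – 16 December 2013: 118 days at 1.3% → $229,000 × 1.3% × 118/365 = $962.4274
Total = $2,290.3137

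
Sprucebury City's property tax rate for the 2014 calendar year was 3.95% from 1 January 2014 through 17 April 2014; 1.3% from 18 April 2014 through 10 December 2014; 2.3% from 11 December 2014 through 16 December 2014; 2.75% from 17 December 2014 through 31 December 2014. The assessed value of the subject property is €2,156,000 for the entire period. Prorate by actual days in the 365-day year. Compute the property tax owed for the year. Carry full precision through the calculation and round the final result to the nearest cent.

€46,416.02

1 January – 17 April 2014: 107 days at 3.95% → €2,156,000 × 3.95% × 107/365 = €24,965.2986
18 April – 10 December 2014: 237 days at 1.3% → €2,156,000 × 1.3% × 237/365 = €18,199.0027
11 December – 16 December 2014: 6 days at 2.3% → €2,156,000 × 2.3% × 6/365 = €815.1452
17 December – 31 December 2014: 15 days at 2.75% → €2,156,000 × 2.75% × 15/365 = €2,436.5753
Total = €46,416.0219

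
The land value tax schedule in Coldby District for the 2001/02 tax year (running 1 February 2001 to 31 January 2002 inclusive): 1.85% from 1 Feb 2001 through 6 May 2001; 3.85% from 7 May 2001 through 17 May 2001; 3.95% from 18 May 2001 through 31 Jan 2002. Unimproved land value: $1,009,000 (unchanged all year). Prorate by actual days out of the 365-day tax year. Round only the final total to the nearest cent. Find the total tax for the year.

1 Feb – 6 May 2001: 95 days at 1.85% → $1,009,000 × 1.85% × 95/365 = $4,858.4041
7 May – 17 May 2001: 11 days at 3.85% → $1,009,000 × 3.85% × 11/365 = $1,170.7164
18 May 2001 – 31 Jan 2002: 259 days at 3.95% → $1,009,000 × 3.95% × 259/365 = $28,281.0260
Total = $34,310.1466

$34,310.15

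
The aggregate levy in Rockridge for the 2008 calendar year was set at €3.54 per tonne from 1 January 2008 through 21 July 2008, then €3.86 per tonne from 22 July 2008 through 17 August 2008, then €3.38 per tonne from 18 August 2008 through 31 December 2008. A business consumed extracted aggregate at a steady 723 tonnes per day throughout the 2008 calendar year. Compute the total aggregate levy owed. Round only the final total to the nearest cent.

1 January – 21 July 2008: 203 days × 723 tonnes/day = 146,769 tonnes at €3.54/tonne → €519562.26
22 July – 17 August 2008: 27 days × 723 tonnes/day = 19,521 tonnes at €3.86/tonne → €75351.06
18 August – 31 December 2008: 136 days × 723 tonnes/day = 98,328 tonnes at €3.38/tonne → €332348.64

€927261.96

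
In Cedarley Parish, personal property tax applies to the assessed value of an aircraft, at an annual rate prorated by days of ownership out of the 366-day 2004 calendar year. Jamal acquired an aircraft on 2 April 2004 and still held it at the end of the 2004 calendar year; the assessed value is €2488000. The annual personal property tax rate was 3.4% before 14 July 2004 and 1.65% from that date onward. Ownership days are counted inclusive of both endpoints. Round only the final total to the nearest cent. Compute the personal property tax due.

2 April – 13 July 2004: 103 days at 3.4% → €2488000 × 3.4% × 103/366 = €23805.9454
14 July – 31 December 2004: 171 days at 1.65% → €2488000 × 1.65% × 171/366 = €19180.0328
Total = €42985.9781

€42985.98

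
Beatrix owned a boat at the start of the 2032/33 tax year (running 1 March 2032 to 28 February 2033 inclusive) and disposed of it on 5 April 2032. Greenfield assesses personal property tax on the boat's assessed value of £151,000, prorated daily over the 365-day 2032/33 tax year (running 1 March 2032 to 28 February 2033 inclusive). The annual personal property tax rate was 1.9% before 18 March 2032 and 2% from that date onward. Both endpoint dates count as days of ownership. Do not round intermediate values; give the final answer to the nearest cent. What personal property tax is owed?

£290.83

1 March – 17 March 2032: 17 days at 1.9% → £151,000 × 1.9% × 17/365 = £133.6247
18 March – 5 April 2032: 19 days at 2% → £151,000 × 2% × 19/365 = £157.2055
Total = £290.8301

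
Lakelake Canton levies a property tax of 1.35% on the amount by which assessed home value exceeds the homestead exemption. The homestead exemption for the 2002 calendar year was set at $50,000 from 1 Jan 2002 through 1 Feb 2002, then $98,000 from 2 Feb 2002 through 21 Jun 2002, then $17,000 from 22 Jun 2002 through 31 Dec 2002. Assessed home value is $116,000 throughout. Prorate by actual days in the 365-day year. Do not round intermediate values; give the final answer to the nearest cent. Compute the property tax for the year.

1 Jan – 1 Feb 2002: 32 days, exemption $50,000 → ($116,000 − $50,000) × 1.35% × 32/365 = $78.1151
2 Feb – 21 Jun 2002: 140 days, exemption $98,000 → ($116,000 − $98,000) × 1.35% × 140/365 = $93.2055
22 Jun – 31 Dec 2002: 193 days, exemption $17,000 → ($116,000 − $17,000) × 1.35% × 193/365 = $706.6973
Total = $878.0178

$878.02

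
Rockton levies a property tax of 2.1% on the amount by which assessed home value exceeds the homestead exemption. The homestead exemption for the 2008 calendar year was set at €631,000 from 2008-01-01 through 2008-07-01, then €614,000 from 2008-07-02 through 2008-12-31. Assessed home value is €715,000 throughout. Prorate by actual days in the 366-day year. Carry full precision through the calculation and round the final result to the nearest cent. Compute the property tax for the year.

2008-01-01 to 2008-07-01: 183 days, exemption €631,000 → (€715,000 − €631,000) × 2.1% × 183/366 = €882.0000
2008-07-02 to 2008-12-31: 183 days, exemption €614,000 → (€715,000 − €614,000) × 2.1% × 183/366 = €1,060.5000
Total = €1,942.5000

€1,942.50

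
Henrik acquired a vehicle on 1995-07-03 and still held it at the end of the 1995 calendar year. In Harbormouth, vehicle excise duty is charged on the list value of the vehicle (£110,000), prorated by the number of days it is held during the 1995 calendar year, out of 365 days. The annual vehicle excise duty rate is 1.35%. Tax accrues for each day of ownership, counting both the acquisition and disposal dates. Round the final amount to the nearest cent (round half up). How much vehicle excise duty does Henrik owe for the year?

Days held (1995-07-03 to 1995-12-31): 182 out of 365
Tax = £110,000 × 1.35% × 182/365 = £740.4658

£740.47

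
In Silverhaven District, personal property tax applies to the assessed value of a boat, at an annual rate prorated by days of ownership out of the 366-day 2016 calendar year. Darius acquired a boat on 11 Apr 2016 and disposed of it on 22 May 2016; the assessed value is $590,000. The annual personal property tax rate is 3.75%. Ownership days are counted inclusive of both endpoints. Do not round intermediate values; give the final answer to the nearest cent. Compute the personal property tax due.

Days held (11 Apr – 22 May 2016): 42 out of 366
Tax = $590,000 × 3.75% × 42/366 = $2,538.9344

$2,538.93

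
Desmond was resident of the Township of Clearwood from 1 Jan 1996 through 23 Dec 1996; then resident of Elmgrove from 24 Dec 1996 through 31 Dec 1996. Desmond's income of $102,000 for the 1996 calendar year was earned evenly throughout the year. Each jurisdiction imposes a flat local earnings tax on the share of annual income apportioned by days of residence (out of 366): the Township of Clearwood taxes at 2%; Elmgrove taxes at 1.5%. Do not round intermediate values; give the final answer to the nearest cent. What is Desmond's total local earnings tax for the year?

The Township of Clearwood, 1 Jan – 23 Dec 1996: 358 days → $102,000 × 2% × 358/366 = $1,995.4098
Elmgrove, 24 Dec – 31 Dec 1996: 8 days → $102,000 × 1.5% × 8/366 = $33.4426
Total = $2,028.8525

$2,028.85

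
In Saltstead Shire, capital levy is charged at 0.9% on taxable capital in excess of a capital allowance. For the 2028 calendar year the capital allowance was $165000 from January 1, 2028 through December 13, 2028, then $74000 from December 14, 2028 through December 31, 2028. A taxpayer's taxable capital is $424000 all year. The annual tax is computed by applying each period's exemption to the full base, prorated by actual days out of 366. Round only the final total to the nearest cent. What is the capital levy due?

$2371.28

January 1 – December 13, 2028: 348 days, exemption $165000 → ($424000 − $165000) × 0.9% × 348/366 = $2216.3607
December 14 – December 31, 2028: 18 days, exemption $74000 → ($424000 − $74000) × 0.9% × 18/366 = $154.9180
Total = $2371.2787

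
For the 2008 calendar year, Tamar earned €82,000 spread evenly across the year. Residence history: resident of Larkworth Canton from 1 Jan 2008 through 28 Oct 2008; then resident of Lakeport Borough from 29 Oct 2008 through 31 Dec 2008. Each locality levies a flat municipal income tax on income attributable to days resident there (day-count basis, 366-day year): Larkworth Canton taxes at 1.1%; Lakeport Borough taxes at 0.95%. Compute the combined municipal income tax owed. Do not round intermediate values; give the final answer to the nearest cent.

Larkworth Canton, 1 Jan – 28 Oct 2008: 302 days → €82,000 × 1.1% × 302/366 = €744.2732
Lakeport Borough, 29 Oct – 31 Dec 2008: 64 days → €82,000 × 0.95% × 64/366 = €136.2186
Total = €880.4918

€880.49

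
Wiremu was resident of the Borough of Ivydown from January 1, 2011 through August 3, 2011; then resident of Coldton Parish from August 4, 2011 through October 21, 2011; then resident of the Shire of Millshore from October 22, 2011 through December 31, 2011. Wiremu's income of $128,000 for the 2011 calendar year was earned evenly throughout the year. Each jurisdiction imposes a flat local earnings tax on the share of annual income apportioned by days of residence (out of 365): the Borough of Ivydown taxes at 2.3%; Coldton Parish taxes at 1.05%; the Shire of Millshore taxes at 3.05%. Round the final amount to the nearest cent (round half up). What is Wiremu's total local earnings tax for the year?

The Borough of Ivydown, January 1 – August 3, 2011: 215 days → $128,000 × 2.3% × 215/365 = $1,734.1370
Coldton Parish, August 4 – October 21, 2011: 79 days → $128,000 × 1.05% × 79/365 = $290.8932
The Shire of Millshore, October 22 – December 31, 2011: 71 days → $128,000 × 3.05% × 71/365 = $759.4082
Total = $2,784.4384

$2,784.44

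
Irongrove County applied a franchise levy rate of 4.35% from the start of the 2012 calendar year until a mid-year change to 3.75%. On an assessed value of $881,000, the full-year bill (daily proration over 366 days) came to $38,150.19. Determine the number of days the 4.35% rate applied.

354 days

Let d = days at the first rate; then 366 − d days at the second rate.
$881,000 × [4.35%·d + 3.75%·(366−d)] / 366 = $38,150.19
Solving gives d = 354, so the new rate took effect on 20 Dec 2012.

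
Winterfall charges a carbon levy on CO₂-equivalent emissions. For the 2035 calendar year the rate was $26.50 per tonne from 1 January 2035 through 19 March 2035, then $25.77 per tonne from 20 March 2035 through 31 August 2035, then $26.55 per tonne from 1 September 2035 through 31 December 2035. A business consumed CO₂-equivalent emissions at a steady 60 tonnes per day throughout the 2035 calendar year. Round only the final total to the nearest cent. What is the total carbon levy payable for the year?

$573,489.00

1 January – 19 March 2035: 78 days × 60 tonnes/day = 4,680 tonnes at $26.50/tonne → $124,020.00
20 March – 31 August 2035: 165 days × 60 tonnes/day = 9,900 tonnes at $25.77/tonne → $255,123.00
1 September – 31 December 2035: 122 days × 60 tonnes/day = 7,320 tonnes at $26.55/tonne → $194,346.00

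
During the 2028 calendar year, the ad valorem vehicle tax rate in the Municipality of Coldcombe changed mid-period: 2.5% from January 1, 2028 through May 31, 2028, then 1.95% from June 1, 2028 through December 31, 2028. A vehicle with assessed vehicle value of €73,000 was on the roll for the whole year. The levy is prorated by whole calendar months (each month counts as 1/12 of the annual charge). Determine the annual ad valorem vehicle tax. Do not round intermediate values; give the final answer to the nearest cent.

January 1 – May 31, 2028: 5 months at 2.5% → €73,000 × 2.5% × 5/12 = €760.4167
June 1 – December 31, 2028: 7 months at 1.95% → €73,000 × 1.95% × 7/12 = €830.3750
Total = €1,590.7917

€1,590.79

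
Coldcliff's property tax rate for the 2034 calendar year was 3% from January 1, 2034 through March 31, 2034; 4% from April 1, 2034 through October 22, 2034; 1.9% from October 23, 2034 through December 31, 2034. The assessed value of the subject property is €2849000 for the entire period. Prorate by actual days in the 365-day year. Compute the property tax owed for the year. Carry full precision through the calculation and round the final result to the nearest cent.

€95461.01

January 1 – March 31, 2034: 90 days at 3% → €2849000 × 3% × 90/365 = €21074.7945
April 1 – October 22, 2034: 205 days at 4% → €2849000 × 4% × 205/365 = €64004.9315
October 23 – December 31, 2034: 70 days at 1.9% → €2849000 × 1.9% × 70/365 = €10381.2877
Total = €95461.0137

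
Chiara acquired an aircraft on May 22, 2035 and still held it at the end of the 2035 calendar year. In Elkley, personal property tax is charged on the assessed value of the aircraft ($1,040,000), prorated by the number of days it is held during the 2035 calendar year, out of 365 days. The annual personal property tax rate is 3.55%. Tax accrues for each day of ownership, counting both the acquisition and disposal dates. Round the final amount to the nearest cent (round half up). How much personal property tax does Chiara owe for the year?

Days held (May 22 – December 31, 2035): 224 out of 365
Tax = $1,040,000 × 3.55% × 224/365 = $22,657.7534

$22,657.75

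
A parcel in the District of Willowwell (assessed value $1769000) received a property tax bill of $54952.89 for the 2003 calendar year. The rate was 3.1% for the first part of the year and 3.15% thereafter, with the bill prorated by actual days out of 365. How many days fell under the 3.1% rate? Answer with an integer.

Let d = days at the first rate; then 365 − d days at the second rate.
$1769000 × [3.1%·d + 3.15%·(365−d)] / 365 = $54952.89
Solving gives d = 318, so the new rate took effect on 15 November 2003.

318 days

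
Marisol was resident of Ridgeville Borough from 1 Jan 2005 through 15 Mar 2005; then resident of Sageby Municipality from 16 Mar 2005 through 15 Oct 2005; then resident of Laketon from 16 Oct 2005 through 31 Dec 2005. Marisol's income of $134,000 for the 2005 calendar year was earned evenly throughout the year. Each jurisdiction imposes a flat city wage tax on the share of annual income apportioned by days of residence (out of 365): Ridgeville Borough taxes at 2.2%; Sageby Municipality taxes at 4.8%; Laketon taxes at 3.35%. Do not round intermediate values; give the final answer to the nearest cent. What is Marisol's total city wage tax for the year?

Ridgeville Borough, 1 Jan – 15 Mar 2005: 74 days → $134,000 × 2.2% × 74/365 = $597.6767
Sageby Municipality, 16 Mar – 15 Oct 2005: 214 days → $134,000 × 4.8% × 214/365 = $3,771.0904
Laketon, 16 Oct – 31 Dec 2005: 77 days → $134,000 × 3.35% × 77/365 = $946.9945
Total = $5,315.7616

$5,315.76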